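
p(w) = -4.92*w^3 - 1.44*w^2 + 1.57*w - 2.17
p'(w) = -14.76*w^2 - 2.88*w + 1.57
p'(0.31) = -0.74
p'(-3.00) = -122.63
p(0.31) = -1.97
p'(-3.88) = -209.46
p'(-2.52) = -84.90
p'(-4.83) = -328.85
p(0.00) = -2.17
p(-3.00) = 113.00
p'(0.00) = 1.57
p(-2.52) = 63.46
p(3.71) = -267.40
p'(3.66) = -206.69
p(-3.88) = 257.44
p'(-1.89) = -45.71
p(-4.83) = 511.03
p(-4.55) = 424.32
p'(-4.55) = -290.89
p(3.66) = -256.93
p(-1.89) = 22.94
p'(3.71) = -212.27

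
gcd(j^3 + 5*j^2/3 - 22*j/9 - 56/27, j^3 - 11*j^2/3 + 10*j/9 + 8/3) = j^2 - 2*j/3 - 8/9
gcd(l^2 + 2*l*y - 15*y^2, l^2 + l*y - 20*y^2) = l + 5*y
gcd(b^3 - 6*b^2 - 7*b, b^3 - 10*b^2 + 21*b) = b^2 - 7*b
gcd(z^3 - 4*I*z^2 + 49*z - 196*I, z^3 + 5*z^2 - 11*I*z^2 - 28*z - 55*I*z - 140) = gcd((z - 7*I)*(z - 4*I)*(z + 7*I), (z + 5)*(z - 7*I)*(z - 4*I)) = z^2 - 11*I*z - 28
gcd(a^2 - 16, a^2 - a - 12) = a - 4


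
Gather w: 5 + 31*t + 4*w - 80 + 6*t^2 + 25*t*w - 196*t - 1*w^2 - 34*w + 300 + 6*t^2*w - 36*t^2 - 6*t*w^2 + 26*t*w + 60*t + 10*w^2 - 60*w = -30*t^2 - 105*t + w^2*(9 - 6*t) + w*(6*t^2 + 51*t - 90) + 225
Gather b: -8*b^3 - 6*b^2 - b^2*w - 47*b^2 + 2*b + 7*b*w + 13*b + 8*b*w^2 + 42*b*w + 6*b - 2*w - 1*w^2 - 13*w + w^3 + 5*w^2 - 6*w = -8*b^3 + b^2*(-w - 53) + b*(8*w^2 + 49*w + 21) + w^3 + 4*w^2 - 21*w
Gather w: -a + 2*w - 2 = -a + 2*w - 2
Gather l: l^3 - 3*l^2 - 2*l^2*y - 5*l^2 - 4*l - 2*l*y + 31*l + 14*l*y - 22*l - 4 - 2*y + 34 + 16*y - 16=l^3 + l^2*(-2*y - 8) + l*(12*y + 5) + 14*y + 14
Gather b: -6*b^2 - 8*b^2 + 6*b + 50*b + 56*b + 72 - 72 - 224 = -14*b^2 + 112*b - 224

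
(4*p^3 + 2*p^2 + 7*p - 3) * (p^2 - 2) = 4*p^5 + 2*p^4 - p^3 - 7*p^2 - 14*p + 6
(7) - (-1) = 8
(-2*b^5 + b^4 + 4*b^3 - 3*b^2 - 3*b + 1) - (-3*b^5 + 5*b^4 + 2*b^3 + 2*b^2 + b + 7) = b^5 - 4*b^4 + 2*b^3 - 5*b^2 - 4*b - 6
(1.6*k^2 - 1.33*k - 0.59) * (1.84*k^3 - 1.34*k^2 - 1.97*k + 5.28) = 2.944*k^5 - 4.5912*k^4 - 2.4554*k^3 + 11.8587*k^2 - 5.8601*k - 3.1152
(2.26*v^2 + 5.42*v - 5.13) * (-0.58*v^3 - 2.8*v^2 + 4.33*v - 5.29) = -1.3108*v^5 - 9.4716*v^4 - 2.4148*v^3 + 25.8772*v^2 - 50.8847*v + 27.1377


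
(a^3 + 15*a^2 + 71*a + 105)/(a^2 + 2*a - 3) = (a^2 + 12*a + 35)/(a - 1)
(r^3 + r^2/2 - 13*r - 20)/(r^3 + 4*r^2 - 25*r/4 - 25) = 2*(r^2 - 2*r - 8)/(2*r^2 + 3*r - 20)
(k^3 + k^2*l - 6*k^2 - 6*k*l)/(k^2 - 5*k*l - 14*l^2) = k*(-k^2 - k*l + 6*k + 6*l)/(-k^2 + 5*k*l + 14*l^2)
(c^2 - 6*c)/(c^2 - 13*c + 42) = c/(c - 7)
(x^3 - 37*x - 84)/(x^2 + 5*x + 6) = (x^2 - 3*x - 28)/(x + 2)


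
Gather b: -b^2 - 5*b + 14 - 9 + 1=-b^2 - 5*b + 6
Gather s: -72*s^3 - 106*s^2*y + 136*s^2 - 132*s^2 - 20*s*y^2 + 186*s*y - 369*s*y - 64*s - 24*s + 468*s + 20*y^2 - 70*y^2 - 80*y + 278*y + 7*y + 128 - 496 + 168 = -72*s^3 + s^2*(4 - 106*y) + s*(-20*y^2 - 183*y + 380) - 50*y^2 + 205*y - 200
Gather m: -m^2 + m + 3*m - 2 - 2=-m^2 + 4*m - 4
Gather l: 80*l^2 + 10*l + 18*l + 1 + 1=80*l^2 + 28*l + 2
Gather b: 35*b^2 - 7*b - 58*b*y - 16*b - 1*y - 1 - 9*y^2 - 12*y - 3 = 35*b^2 + b*(-58*y - 23) - 9*y^2 - 13*y - 4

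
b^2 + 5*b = b*(b + 5)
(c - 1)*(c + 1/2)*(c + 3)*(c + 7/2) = c^4 + 6*c^3 + 27*c^2/4 - 17*c/2 - 21/4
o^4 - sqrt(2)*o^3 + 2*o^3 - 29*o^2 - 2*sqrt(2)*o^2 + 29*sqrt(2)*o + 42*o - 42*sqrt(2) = (o - 3)*(o - 2)*(o + 7)*(o - sqrt(2))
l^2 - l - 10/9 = (l - 5/3)*(l + 2/3)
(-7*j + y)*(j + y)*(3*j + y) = -21*j^3 - 25*j^2*y - 3*j*y^2 + y^3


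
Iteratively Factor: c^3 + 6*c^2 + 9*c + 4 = (c + 1)*(c^2 + 5*c + 4) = (c + 1)*(c + 4)*(c + 1)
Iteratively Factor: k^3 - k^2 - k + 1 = (k - 1)*(k^2 - 1) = (k - 1)*(k + 1)*(k - 1)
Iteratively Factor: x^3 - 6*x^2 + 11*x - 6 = (x - 3)*(x^2 - 3*x + 2) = (x - 3)*(x - 2)*(x - 1)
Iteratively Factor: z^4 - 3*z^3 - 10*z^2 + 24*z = (z - 2)*(z^3 - z^2 - 12*z) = (z - 2)*(z + 3)*(z^2 - 4*z) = (z - 4)*(z - 2)*(z + 3)*(z)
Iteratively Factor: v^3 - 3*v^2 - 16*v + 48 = (v + 4)*(v^2 - 7*v + 12) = (v - 4)*(v + 4)*(v - 3)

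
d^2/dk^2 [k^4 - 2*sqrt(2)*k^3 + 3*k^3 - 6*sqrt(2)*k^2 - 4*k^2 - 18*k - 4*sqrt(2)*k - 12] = 12*k^2 - 12*sqrt(2)*k + 18*k - 12*sqrt(2) - 8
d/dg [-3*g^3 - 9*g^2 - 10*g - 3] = -9*g^2 - 18*g - 10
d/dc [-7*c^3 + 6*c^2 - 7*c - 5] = -21*c^2 + 12*c - 7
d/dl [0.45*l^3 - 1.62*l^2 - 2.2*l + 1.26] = 1.35*l^2 - 3.24*l - 2.2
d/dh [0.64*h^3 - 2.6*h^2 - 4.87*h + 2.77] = 1.92*h^2 - 5.2*h - 4.87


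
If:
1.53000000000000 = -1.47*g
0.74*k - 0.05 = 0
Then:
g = -1.04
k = 0.07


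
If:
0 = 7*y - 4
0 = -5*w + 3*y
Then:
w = 12/35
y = 4/7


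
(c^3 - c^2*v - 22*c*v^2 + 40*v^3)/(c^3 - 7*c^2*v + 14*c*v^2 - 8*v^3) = (-c - 5*v)/(-c + v)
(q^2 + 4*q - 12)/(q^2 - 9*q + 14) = (q + 6)/(q - 7)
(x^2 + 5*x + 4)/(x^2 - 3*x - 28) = (x + 1)/(x - 7)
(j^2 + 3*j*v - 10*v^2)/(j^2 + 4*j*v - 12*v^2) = (j + 5*v)/(j + 6*v)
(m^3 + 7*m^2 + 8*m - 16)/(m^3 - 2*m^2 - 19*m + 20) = (m + 4)/(m - 5)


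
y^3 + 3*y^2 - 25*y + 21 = (y - 3)*(y - 1)*(y + 7)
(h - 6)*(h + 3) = h^2 - 3*h - 18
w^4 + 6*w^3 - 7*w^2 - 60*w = w*(w - 3)*(w + 4)*(w + 5)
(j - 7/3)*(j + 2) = j^2 - j/3 - 14/3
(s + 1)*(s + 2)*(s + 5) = s^3 + 8*s^2 + 17*s + 10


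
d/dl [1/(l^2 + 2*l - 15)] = 2*(-l - 1)/(l^2 + 2*l - 15)^2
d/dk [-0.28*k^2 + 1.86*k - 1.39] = 1.86 - 0.56*k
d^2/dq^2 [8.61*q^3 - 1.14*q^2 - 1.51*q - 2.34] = 51.66*q - 2.28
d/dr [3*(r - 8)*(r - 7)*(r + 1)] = 9*r^2 - 84*r + 123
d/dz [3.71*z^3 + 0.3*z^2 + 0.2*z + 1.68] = 11.13*z^2 + 0.6*z + 0.2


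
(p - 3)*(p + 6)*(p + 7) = p^3 + 10*p^2 + 3*p - 126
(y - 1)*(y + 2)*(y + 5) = y^3 + 6*y^2 + 3*y - 10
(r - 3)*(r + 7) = r^2 + 4*r - 21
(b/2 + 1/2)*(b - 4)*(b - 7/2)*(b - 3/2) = b^4/2 - 4*b^3 + 65*b^2/8 + 17*b/8 - 21/2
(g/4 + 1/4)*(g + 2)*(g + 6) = g^3/4 + 9*g^2/4 + 5*g + 3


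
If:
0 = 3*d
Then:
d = 0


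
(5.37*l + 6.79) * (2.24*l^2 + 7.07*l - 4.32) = 12.0288*l^3 + 53.1755*l^2 + 24.8069*l - 29.3328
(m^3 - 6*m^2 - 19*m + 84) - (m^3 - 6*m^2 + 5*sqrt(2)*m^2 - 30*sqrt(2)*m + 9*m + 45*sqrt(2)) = -5*sqrt(2)*m^2 - 28*m + 30*sqrt(2)*m - 45*sqrt(2) + 84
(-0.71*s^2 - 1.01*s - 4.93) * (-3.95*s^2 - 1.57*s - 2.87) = 2.8045*s^4 + 5.1042*s^3 + 23.0969*s^2 + 10.6388*s + 14.1491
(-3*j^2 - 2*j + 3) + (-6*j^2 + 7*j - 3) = -9*j^2 + 5*j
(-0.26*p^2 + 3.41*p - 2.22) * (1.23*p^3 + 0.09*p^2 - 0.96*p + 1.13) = -0.3198*p^5 + 4.1709*p^4 - 2.1741*p^3 - 3.7672*p^2 + 5.9845*p - 2.5086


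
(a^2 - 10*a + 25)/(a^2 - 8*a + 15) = (a - 5)/(a - 3)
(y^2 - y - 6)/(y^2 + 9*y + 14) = (y - 3)/(y + 7)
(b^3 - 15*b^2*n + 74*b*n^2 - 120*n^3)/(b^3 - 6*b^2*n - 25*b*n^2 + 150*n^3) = (b - 4*n)/(b + 5*n)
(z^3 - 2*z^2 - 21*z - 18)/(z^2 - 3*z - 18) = z + 1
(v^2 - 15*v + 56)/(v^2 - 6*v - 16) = (v - 7)/(v + 2)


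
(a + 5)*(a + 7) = a^2 + 12*a + 35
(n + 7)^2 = n^2 + 14*n + 49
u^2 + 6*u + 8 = (u + 2)*(u + 4)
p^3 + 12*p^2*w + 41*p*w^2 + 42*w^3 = (p + 2*w)*(p + 3*w)*(p + 7*w)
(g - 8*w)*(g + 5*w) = g^2 - 3*g*w - 40*w^2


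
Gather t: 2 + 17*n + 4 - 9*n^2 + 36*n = -9*n^2 + 53*n + 6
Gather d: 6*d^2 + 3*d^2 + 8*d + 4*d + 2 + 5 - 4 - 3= 9*d^2 + 12*d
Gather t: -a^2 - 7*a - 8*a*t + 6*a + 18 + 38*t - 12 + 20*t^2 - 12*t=-a^2 - a + 20*t^2 + t*(26 - 8*a) + 6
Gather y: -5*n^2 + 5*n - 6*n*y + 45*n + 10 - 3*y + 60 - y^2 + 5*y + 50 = -5*n^2 + 50*n - y^2 + y*(2 - 6*n) + 120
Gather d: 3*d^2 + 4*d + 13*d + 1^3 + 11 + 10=3*d^2 + 17*d + 22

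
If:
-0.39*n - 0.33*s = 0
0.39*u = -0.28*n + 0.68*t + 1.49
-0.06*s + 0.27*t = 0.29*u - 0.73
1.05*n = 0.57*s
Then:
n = 0.00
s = 0.00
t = -1.60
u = 1.02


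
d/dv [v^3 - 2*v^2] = v*(3*v - 4)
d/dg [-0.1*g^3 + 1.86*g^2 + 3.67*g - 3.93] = -0.3*g^2 + 3.72*g + 3.67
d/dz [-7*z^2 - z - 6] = -14*z - 1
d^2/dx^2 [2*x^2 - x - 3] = 4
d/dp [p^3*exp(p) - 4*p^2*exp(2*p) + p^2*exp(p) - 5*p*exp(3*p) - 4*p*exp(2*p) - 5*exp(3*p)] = (p^3 - 8*p^2*exp(p) + 4*p^2 - 15*p*exp(2*p) - 16*p*exp(p) + 2*p - 20*exp(2*p) - 4*exp(p))*exp(p)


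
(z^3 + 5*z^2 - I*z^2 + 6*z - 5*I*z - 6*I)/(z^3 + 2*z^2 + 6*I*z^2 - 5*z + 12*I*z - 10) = (z^2 + z*(3 - I) - 3*I)/(z^2 + 6*I*z - 5)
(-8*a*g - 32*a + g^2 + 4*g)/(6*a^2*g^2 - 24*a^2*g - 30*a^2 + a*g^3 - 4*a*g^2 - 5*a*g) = (8*a*g + 32*a - g^2 - 4*g)/(a*(-6*a*g^2 + 24*a*g + 30*a - g^3 + 4*g^2 + 5*g))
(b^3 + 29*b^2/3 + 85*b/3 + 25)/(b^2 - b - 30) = (b^2 + 14*b/3 + 5)/(b - 6)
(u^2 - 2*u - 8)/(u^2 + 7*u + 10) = (u - 4)/(u + 5)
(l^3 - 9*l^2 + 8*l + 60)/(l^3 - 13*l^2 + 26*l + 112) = (l^2 - 11*l + 30)/(l^2 - 15*l + 56)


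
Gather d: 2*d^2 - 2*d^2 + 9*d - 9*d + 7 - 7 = 0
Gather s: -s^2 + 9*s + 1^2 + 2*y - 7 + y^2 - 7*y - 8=-s^2 + 9*s + y^2 - 5*y - 14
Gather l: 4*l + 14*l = 18*l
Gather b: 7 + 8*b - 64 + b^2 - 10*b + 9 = b^2 - 2*b - 48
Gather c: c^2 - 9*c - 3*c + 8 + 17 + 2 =c^2 - 12*c + 27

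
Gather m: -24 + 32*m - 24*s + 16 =32*m - 24*s - 8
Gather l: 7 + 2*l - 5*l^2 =-5*l^2 + 2*l + 7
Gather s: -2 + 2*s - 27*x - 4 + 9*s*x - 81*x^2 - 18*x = s*(9*x + 2) - 81*x^2 - 45*x - 6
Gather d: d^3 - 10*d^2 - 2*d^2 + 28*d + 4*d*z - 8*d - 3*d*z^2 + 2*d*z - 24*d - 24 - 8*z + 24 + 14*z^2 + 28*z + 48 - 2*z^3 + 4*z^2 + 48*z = d^3 - 12*d^2 + d*(-3*z^2 + 6*z - 4) - 2*z^3 + 18*z^2 + 68*z + 48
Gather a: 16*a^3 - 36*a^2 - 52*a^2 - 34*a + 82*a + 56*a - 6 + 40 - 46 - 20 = 16*a^3 - 88*a^2 + 104*a - 32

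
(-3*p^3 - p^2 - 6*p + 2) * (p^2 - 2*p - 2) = -3*p^5 + 5*p^4 + 2*p^3 + 16*p^2 + 8*p - 4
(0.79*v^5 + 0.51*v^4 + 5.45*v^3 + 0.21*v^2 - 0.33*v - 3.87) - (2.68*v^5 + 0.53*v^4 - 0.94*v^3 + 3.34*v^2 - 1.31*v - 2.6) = -1.89*v^5 - 0.02*v^4 + 6.39*v^3 - 3.13*v^2 + 0.98*v - 1.27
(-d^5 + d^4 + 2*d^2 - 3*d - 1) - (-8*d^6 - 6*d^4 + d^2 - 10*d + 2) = 8*d^6 - d^5 + 7*d^4 + d^2 + 7*d - 3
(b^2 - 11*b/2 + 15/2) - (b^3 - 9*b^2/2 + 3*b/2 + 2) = -b^3 + 11*b^2/2 - 7*b + 11/2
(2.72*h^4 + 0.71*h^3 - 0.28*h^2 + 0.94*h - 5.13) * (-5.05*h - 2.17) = -13.736*h^5 - 9.4879*h^4 - 0.1267*h^3 - 4.1394*h^2 + 23.8667*h + 11.1321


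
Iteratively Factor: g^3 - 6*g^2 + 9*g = (g - 3)*(g^2 - 3*g) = g*(g - 3)*(g - 3)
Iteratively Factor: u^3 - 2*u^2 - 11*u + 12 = (u - 4)*(u^2 + 2*u - 3) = (u - 4)*(u - 1)*(u + 3)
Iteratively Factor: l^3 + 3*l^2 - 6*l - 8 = (l + 1)*(l^2 + 2*l - 8) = (l + 1)*(l + 4)*(l - 2)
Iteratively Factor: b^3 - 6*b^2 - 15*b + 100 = (b + 4)*(b^2 - 10*b + 25) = (b - 5)*(b + 4)*(b - 5)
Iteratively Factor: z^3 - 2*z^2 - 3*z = (z + 1)*(z^2 - 3*z) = (z - 3)*(z + 1)*(z)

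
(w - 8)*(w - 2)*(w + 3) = w^3 - 7*w^2 - 14*w + 48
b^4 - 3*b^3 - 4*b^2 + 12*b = b*(b - 3)*(b - 2)*(b + 2)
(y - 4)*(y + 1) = y^2 - 3*y - 4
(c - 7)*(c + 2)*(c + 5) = c^3 - 39*c - 70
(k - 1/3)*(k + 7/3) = k^2 + 2*k - 7/9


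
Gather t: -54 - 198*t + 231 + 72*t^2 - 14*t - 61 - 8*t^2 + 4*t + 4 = 64*t^2 - 208*t + 120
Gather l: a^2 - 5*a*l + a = a^2 - 5*a*l + a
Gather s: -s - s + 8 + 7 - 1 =14 - 2*s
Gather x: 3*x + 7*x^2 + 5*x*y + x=7*x^2 + x*(5*y + 4)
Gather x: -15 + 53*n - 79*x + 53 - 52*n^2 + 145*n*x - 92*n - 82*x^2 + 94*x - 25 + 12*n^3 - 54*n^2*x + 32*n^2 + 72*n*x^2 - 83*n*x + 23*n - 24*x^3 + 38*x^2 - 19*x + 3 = 12*n^3 - 20*n^2 - 16*n - 24*x^3 + x^2*(72*n - 44) + x*(-54*n^2 + 62*n - 4) + 16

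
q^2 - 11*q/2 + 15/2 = (q - 3)*(q - 5/2)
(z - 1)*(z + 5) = z^2 + 4*z - 5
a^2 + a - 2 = (a - 1)*(a + 2)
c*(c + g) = c^2 + c*g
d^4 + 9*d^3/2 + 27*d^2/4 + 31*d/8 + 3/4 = (d + 1/2)^2*(d + 3/2)*(d + 2)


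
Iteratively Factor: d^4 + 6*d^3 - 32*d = (d + 4)*(d^3 + 2*d^2 - 8*d) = (d - 2)*(d + 4)*(d^2 + 4*d) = (d - 2)*(d + 4)^2*(d)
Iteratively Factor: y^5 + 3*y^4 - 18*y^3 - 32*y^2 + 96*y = (y)*(y^4 + 3*y^3 - 18*y^2 - 32*y + 96) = y*(y - 2)*(y^3 + 5*y^2 - 8*y - 48) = y*(y - 3)*(y - 2)*(y^2 + 8*y + 16) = y*(y - 3)*(y - 2)*(y + 4)*(y + 4)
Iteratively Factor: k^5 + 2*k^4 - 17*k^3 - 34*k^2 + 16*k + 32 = (k + 2)*(k^4 - 17*k^2 + 16) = (k - 4)*(k + 2)*(k^3 + 4*k^2 - k - 4) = (k - 4)*(k - 1)*(k + 2)*(k^2 + 5*k + 4) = (k - 4)*(k - 1)*(k + 2)*(k + 4)*(k + 1)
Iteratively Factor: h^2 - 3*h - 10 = (h - 5)*(h + 2)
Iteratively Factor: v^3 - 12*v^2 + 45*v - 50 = (v - 5)*(v^2 - 7*v + 10) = (v - 5)^2*(v - 2)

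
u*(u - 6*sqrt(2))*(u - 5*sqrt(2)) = u^3 - 11*sqrt(2)*u^2 + 60*u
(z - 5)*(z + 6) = z^2 + z - 30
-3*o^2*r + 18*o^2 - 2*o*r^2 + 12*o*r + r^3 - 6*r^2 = (-3*o + r)*(o + r)*(r - 6)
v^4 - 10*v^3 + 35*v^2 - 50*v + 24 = (v - 4)*(v - 3)*(v - 2)*(v - 1)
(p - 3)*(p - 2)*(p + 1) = p^3 - 4*p^2 + p + 6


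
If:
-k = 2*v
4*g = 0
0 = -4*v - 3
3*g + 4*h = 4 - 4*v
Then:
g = 0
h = 7/4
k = 3/2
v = -3/4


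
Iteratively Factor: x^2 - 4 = (x - 2)*(x + 2)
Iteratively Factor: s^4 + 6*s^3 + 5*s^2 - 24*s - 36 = (s + 3)*(s^3 + 3*s^2 - 4*s - 12) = (s + 2)*(s + 3)*(s^2 + s - 6) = (s - 2)*(s + 2)*(s + 3)*(s + 3)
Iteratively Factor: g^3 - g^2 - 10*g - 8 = (g + 2)*(g^2 - 3*g - 4) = (g + 1)*(g + 2)*(g - 4)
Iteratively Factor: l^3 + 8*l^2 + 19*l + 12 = (l + 1)*(l^2 + 7*l + 12) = (l + 1)*(l + 4)*(l + 3)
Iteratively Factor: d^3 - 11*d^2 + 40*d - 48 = (d - 4)*(d^2 - 7*d + 12) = (d - 4)^2*(d - 3)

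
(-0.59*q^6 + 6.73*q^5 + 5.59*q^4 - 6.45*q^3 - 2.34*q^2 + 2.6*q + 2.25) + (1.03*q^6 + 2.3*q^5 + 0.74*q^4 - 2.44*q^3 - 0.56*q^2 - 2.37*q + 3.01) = 0.44*q^6 + 9.03*q^5 + 6.33*q^4 - 8.89*q^3 - 2.9*q^2 + 0.23*q + 5.26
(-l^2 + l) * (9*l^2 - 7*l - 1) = -9*l^4 + 16*l^3 - 6*l^2 - l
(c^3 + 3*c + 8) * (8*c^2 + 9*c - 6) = 8*c^5 + 9*c^4 + 18*c^3 + 91*c^2 + 54*c - 48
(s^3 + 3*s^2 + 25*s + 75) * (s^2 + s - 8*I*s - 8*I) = s^5 + 4*s^4 - 8*I*s^4 + 28*s^3 - 32*I*s^3 + 100*s^2 - 224*I*s^2 + 75*s - 800*I*s - 600*I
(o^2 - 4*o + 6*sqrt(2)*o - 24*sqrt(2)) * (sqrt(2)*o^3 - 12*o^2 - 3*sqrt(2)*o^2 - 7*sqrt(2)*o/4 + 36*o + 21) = sqrt(2)*o^5 - 7*sqrt(2)*o^4 - 247*sqrt(2)*o^3/4 + 511*sqrt(2)*o^2 - 738*sqrt(2)*o - 504*sqrt(2)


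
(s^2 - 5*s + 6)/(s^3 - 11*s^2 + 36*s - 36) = 1/(s - 6)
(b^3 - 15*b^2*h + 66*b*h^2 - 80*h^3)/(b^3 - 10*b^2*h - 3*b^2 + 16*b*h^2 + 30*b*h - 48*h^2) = (b - 5*h)/(b - 3)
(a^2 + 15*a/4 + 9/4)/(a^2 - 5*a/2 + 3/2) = (4*a^2 + 15*a + 9)/(2*(2*a^2 - 5*a + 3))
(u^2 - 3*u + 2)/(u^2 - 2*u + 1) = (u - 2)/(u - 1)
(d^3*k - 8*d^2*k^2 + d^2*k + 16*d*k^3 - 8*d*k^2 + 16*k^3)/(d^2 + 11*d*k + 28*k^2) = k*(d^3 - 8*d^2*k + d^2 + 16*d*k^2 - 8*d*k + 16*k^2)/(d^2 + 11*d*k + 28*k^2)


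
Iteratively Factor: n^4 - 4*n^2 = (n - 2)*(n^3 + 2*n^2) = n*(n - 2)*(n^2 + 2*n) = n*(n - 2)*(n + 2)*(n)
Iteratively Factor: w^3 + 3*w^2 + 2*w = (w)*(w^2 + 3*w + 2) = w*(w + 1)*(w + 2)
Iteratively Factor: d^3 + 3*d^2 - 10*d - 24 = (d + 4)*(d^2 - d - 6) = (d + 2)*(d + 4)*(d - 3)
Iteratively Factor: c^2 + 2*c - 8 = (c + 4)*(c - 2)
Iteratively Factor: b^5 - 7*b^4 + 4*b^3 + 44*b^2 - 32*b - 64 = (b - 2)*(b^4 - 5*b^3 - 6*b^2 + 32*b + 32) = (b - 4)*(b - 2)*(b^3 - b^2 - 10*b - 8) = (b - 4)^2*(b - 2)*(b^2 + 3*b + 2) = (b - 4)^2*(b - 2)*(b + 1)*(b + 2)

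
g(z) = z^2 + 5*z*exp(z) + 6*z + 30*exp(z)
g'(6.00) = 26240.87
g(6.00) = 24277.73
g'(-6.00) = -5.99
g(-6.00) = 0.00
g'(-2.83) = 1.57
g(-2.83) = -8.04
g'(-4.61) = -3.10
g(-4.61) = -6.34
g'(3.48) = 1713.85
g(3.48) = 1571.58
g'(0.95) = 110.68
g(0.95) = 96.46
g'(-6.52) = -7.04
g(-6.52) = 3.39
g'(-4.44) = -2.73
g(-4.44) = -6.83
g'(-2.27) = 3.90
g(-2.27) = -6.54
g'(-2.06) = 5.03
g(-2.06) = -5.61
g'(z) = 5*z*exp(z) + 2*z + 35*exp(z) + 6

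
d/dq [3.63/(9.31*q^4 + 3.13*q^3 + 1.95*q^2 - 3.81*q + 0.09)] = (-135.1812*q^3 - 34.0857*q^2 - 14.157*q + 13.8303)/(9.31*q^4 + 3.13*q^3 + 1.95*q^2 - 3.81*q + 0.09)^2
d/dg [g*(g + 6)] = 2*g + 6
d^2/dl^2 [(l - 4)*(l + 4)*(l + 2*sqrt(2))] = 6*l + 4*sqrt(2)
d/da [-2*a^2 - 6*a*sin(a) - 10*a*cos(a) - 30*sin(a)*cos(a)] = 10*a*sin(a) - 6*a*cos(a) - 4*a - 6*sin(a) - 10*cos(a) - 30*cos(2*a)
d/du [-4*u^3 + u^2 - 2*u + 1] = -12*u^2 + 2*u - 2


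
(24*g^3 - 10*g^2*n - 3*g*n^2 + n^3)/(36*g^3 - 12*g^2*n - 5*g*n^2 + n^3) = (4*g - n)/(6*g - n)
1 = 1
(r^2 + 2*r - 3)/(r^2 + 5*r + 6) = (r - 1)/(r + 2)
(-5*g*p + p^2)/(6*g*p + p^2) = (-5*g + p)/(6*g + p)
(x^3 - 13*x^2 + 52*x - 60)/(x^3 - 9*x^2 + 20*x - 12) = (x - 5)/(x - 1)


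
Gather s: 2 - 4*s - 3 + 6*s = 2*s - 1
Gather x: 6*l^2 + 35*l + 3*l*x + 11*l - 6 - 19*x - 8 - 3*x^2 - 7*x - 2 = 6*l^2 + 46*l - 3*x^2 + x*(3*l - 26) - 16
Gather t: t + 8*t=9*t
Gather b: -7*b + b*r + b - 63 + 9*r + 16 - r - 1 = b*(r - 6) + 8*r - 48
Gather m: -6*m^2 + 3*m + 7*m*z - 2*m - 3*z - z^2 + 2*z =-6*m^2 + m*(7*z + 1) - z^2 - z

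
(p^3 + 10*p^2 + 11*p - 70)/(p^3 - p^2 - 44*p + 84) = (p + 5)/(p - 6)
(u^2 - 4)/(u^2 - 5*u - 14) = (u - 2)/(u - 7)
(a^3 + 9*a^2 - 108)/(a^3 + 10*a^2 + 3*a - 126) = (a + 6)/(a + 7)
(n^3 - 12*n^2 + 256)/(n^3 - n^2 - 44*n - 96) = (n - 8)/(n + 3)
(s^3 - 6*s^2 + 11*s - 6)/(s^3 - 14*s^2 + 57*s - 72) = (s^2 - 3*s + 2)/(s^2 - 11*s + 24)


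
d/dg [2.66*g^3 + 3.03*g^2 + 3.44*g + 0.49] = 7.98*g^2 + 6.06*g + 3.44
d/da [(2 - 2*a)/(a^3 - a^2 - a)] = 2*(2*a^3 - 4*a^2 + 2*a + 1)/(a^2*(a^4 - 2*a^3 - a^2 + 2*a + 1))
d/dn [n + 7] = 1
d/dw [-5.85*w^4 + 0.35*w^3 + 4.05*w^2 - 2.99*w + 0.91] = -23.4*w^3 + 1.05*w^2 + 8.1*w - 2.99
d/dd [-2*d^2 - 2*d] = -4*d - 2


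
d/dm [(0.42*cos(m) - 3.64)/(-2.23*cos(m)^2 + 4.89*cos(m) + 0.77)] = (-0.9366*cos(m)^2 + 16.2344*cos(m) - 18.123)*sin(m)/(4.9729*cos(m)^4 - 21.8094*cos(m)^3 + 20.4779*cos(m)^2 + 7.5306*cos(m) + 0.5929)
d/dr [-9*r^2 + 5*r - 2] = 5 - 18*r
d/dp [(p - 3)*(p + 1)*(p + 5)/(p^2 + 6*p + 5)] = 1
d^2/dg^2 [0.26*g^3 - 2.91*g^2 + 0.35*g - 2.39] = 1.56*g - 5.82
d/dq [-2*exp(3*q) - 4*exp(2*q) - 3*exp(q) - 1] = (-6*exp(2*q) - 8*exp(q) - 3)*exp(q)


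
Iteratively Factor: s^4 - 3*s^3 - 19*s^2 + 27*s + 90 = (s - 3)*(s^3 - 19*s - 30) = (s - 5)*(s - 3)*(s^2 + 5*s + 6) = (s - 5)*(s - 3)*(s + 3)*(s + 2)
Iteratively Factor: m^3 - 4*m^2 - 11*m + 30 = (m - 5)*(m^2 + m - 6) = (m - 5)*(m + 3)*(m - 2)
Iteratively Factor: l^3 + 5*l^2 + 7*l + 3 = (l + 1)*(l^2 + 4*l + 3) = (l + 1)*(l + 3)*(l + 1)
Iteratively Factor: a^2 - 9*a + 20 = (a - 4)*(a - 5)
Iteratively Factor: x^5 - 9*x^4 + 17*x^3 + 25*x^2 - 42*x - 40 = (x - 2)*(x^4 - 7*x^3 + 3*x^2 + 31*x + 20) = (x - 4)*(x - 2)*(x^3 - 3*x^2 - 9*x - 5) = (x - 4)*(x - 2)*(x + 1)*(x^2 - 4*x - 5) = (x - 5)*(x - 4)*(x - 2)*(x + 1)*(x + 1)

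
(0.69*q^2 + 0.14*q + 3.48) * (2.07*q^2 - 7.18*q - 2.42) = 1.4283*q^4 - 4.6644*q^3 + 4.5286*q^2 - 25.3252*q - 8.4216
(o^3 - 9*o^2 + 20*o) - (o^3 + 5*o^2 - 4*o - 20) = -14*o^2 + 24*o + 20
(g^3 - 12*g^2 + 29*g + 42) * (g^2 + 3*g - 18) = g^5 - 9*g^4 - 25*g^3 + 345*g^2 - 396*g - 756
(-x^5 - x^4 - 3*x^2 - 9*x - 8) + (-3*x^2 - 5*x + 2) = -x^5 - x^4 - 6*x^2 - 14*x - 6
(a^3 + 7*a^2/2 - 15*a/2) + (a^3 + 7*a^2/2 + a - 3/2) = 2*a^3 + 7*a^2 - 13*a/2 - 3/2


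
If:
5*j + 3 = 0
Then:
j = -3/5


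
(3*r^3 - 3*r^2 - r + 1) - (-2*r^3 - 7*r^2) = 5*r^3 + 4*r^2 - r + 1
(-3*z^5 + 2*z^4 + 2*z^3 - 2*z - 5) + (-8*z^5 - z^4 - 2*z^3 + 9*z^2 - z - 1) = -11*z^5 + z^4 + 9*z^2 - 3*z - 6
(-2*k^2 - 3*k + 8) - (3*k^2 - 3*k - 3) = 11 - 5*k^2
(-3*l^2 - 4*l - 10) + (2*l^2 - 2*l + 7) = -l^2 - 6*l - 3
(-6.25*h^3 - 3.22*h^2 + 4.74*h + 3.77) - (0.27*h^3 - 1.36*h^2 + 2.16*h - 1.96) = -6.52*h^3 - 1.86*h^2 + 2.58*h + 5.73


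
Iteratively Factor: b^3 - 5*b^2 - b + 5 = (b - 1)*(b^2 - 4*b - 5) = (b - 1)*(b + 1)*(b - 5)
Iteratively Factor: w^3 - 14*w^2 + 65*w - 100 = (w - 5)*(w^2 - 9*w + 20) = (w - 5)*(w - 4)*(w - 5)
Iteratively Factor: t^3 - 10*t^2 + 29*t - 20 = (t - 5)*(t^2 - 5*t + 4) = (t - 5)*(t - 1)*(t - 4)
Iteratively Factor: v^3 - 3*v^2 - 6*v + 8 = (v - 4)*(v^2 + v - 2) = (v - 4)*(v - 1)*(v + 2)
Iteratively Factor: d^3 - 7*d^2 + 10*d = (d)*(d^2 - 7*d + 10) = d*(d - 2)*(d - 5)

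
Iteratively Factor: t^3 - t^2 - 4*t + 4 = (t + 2)*(t^2 - 3*t + 2) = (t - 2)*(t + 2)*(t - 1)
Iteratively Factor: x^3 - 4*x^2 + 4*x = (x)*(x^2 - 4*x + 4) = x*(x - 2)*(x - 2)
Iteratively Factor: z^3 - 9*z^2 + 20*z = (z - 4)*(z^2 - 5*z) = (z - 5)*(z - 4)*(z)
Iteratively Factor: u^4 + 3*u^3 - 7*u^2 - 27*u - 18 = (u + 2)*(u^3 + u^2 - 9*u - 9) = (u + 2)*(u + 3)*(u^2 - 2*u - 3) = (u - 3)*(u + 2)*(u + 3)*(u + 1)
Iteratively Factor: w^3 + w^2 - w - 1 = (w - 1)*(w^2 + 2*w + 1) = (w - 1)*(w + 1)*(w + 1)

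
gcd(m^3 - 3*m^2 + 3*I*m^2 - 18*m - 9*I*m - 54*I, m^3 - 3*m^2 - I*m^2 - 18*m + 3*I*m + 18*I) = m^2 - 3*m - 18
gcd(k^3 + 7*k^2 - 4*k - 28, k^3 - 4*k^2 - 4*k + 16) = k^2 - 4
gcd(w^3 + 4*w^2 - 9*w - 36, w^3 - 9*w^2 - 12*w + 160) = w + 4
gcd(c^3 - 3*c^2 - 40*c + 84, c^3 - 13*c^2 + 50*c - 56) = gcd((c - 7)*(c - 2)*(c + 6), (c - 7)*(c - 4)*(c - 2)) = c^2 - 9*c + 14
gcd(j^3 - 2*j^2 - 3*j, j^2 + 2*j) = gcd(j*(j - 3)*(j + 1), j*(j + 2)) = j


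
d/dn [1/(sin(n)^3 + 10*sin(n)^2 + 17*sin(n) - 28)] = -(3*sin(n)^2 + 20*sin(n) + 17)*cos(n)/(sin(n)^3 + 10*sin(n)^2 + 17*sin(n) - 28)^2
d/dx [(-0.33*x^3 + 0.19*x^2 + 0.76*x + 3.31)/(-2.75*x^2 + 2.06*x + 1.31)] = (0.9075*x^4 - 1.3596*x^3 + 1.1845*x^2 + 18.7028*x - 5.823)/(7.5625*x^4 - 11.33*x^3 - 2.9614*x^2 + 5.3972*x + 1.7161)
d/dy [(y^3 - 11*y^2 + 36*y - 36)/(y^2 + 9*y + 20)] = (y^4 + 18*y^3 - 75*y^2 - 368*y + 1044)/(y^4 + 18*y^3 + 121*y^2 + 360*y + 400)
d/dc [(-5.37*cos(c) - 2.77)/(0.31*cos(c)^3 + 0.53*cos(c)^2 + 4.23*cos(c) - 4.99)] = -(3.3294*cos(c)^3 + 5.4222*cos(c)^2 + 2.9362*cos(c) + 38.5134)*sin(c)/(0.31*cos(c)^3 + 0.53*cos(c)^2 + 4.23*cos(c) - 4.99)^2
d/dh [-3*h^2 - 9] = -6*h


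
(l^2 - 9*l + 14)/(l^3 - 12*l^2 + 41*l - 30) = (l^2 - 9*l + 14)/(l^3 - 12*l^2 + 41*l - 30)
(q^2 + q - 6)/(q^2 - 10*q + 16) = (q + 3)/(q - 8)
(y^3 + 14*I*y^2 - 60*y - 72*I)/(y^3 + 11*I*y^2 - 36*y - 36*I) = (y + 6*I)/(y + 3*I)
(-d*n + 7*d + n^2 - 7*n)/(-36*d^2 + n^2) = (d*n - 7*d - n^2 + 7*n)/(36*d^2 - n^2)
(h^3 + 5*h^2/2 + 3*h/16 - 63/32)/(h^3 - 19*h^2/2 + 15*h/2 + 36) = (h^2 + h - 21/16)/(h^2 - 11*h + 24)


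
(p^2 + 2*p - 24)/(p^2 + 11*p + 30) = (p - 4)/(p + 5)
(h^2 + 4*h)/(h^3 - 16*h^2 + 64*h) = (h + 4)/(h^2 - 16*h + 64)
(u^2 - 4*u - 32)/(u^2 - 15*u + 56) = (u + 4)/(u - 7)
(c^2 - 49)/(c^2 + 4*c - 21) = (c - 7)/(c - 3)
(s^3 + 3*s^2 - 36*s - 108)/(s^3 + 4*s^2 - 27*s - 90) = (s - 6)/(s - 5)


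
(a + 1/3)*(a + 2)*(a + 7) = a^3 + 28*a^2/3 + 17*a + 14/3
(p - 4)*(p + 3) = p^2 - p - 12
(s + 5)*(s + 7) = s^2 + 12*s + 35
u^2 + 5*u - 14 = (u - 2)*(u + 7)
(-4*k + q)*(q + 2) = -4*k*q - 8*k + q^2 + 2*q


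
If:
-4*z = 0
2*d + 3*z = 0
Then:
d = 0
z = 0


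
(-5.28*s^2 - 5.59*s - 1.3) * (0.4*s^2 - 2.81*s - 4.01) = -2.112*s^4 + 12.6008*s^3 + 36.3607*s^2 + 26.0689*s + 5.213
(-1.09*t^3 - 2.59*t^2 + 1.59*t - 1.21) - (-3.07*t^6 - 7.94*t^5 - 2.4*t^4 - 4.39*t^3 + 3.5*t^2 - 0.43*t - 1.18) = 3.07*t^6 + 7.94*t^5 + 2.4*t^4 + 3.3*t^3 - 6.09*t^2 + 2.02*t - 0.03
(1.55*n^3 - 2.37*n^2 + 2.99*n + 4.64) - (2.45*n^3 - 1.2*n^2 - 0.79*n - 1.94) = -0.9*n^3 - 1.17*n^2 + 3.78*n + 6.58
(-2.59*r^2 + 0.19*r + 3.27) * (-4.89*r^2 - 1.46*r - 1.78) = 12.6651*r^4 + 2.8523*r^3 - 11.6575*r^2 - 5.1124*r - 5.8206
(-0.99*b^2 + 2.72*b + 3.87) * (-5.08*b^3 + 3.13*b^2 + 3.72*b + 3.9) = 5.0292*b^5 - 16.9163*b^4 - 14.8288*b^3 + 18.3705*b^2 + 25.0044*b + 15.093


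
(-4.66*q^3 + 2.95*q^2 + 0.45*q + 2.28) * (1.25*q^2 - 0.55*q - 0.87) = -5.825*q^5 + 6.2505*q^4 + 2.9942*q^3 + 0.0359999999999996*q^2 - 1.6455*q - 1.9836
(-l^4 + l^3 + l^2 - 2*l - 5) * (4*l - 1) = -4*l^5 + 5*l^4 + 3*l^3 - 9*l^2 - 18*l + 5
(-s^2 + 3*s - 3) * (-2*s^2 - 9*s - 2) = 2*s^4 + 3*s^3 - 19*s^2 + 21*s + 6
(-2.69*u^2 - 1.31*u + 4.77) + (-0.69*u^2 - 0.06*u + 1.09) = -3.38*u^2 - 1.37*u + 5.86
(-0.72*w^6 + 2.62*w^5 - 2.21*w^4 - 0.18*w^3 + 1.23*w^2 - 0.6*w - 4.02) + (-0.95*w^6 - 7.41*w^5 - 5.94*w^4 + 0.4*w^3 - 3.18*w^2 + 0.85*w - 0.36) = -1.67*w^6 - 4.79*w^5 - 8.15*w^4 + 0.22*w^3 - 1.95*w^2 + 0.25*w - 4.38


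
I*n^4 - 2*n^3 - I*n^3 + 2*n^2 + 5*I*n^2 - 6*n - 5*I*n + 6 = (n - 2*I)*(n + I)*(n + 3*I)*(I*n - I)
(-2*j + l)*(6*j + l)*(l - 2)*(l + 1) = -12*j^2*l^2 + 12*j^2*l + 24*j^2 + 4*j*l^3 - 4*j*l^2 - 8*j*l + l^4 - l^3 - 2*l^2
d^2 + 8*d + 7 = (d + 1)*(d + 7)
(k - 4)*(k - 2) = k^2 - 6*k + 8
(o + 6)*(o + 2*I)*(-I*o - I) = -I*o^3 + 2*o^2 - 7*I*o^2 + 14*o - 6*I*o + 12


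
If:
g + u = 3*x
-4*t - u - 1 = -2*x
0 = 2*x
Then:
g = -u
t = -u/4 - 1/4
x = 0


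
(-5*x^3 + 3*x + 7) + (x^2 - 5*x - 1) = -5*x^3 + x^2 - 2*x + 6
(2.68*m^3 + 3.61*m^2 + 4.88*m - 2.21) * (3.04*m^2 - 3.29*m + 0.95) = 8.1472*m^5 + 2.1572*m^4 + 5.5043*m^3 - 19.3441*m^2 + 11.9069*m - 2.0995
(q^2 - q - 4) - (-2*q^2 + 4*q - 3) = 3*q^2 - 5*q - 1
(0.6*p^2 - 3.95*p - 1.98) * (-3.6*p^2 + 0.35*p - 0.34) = -2.16*p^4 + 14.43*p^3 + 5.5415*p^2 + 0.65*p + 0.6732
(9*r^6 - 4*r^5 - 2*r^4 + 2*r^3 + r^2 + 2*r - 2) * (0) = 0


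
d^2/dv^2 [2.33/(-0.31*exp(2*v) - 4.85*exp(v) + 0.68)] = (-2.33*(0.62*exp(v) + 4.85)*(1.24*exp(v) + 9.7)*exp(v) + (2.8892*exp(v) + 11.3005)*(0.31*exp(2*v) + 4.85*exp(v) - 0.68))*exp(v)/(0.31*exp(2*v) + 4.85*exp(v) - 0.68)^3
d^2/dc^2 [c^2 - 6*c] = 2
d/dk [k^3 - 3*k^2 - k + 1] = 3*k^2 - 6*k - 1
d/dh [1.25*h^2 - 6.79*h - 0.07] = 2.5*h - 6.79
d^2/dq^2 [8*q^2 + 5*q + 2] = 16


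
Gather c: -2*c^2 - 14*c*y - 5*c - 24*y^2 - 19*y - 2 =-2*c^2 + c*(-14*y - 5) - 24*y^2 - 19*y - 2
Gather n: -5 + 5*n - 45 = 5*n - 50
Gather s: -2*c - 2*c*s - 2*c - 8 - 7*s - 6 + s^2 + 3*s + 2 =-4*c + s^2 + s*(-2*c - 4) - 12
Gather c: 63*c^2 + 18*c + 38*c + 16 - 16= 63*c^2 + 56*c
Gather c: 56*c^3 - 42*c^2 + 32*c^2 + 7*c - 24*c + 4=56*c^3 - 10*c^2 - 17*c + 4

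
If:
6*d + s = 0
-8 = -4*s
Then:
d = -1/3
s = 2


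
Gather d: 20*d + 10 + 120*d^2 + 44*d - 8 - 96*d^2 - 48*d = 24*d^2 + 16*d + 2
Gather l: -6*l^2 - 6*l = -6*l^2 - 6*l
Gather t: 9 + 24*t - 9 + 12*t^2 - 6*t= 12*t^2 + 18*t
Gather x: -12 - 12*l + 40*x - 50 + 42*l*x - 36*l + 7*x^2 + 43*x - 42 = -48*l + 7*x^2 + x*(42*l + 83) - 104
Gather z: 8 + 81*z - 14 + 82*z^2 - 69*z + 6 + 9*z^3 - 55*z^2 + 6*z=9*z^3 + 27*z^2 + 18*z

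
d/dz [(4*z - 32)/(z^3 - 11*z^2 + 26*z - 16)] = 4*(3 - 2*z)/(z^4 - 6*z^3 + 13*z^2 - 12*z + 4)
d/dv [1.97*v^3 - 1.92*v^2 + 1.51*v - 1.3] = 5.91*v^2 - 3.84*v + 1.51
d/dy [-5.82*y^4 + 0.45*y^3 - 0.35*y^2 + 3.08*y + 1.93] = -23.28*y^3 + 1.35*y^2 - 0.7*y + 3.08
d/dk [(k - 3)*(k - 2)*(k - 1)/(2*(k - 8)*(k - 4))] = (k^4 - 24*k^3 + 157*k^2 - 372*k + 280)/(2*(k^4 - 24*k^3 + 208*k^2 - 768*k + 1024))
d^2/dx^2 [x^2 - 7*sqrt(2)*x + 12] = 2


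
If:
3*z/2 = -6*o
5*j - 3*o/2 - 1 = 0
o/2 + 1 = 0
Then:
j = -2/5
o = -2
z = 8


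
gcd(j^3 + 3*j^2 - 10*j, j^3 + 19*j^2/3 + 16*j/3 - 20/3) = j + 5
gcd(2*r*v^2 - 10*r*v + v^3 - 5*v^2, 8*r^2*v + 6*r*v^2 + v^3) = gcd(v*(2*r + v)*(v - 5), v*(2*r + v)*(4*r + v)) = 2*r*v + v^2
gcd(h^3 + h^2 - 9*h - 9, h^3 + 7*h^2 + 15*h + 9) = h^2 + 4*h + 3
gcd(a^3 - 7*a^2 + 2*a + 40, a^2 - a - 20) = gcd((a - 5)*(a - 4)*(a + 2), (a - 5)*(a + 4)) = a - 5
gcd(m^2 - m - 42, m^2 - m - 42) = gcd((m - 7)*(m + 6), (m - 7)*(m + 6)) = m^2 - m - 42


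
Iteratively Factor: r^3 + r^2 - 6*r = (r - 2)*(r^2 + 3*r) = r*(r - 2)*(r + 3)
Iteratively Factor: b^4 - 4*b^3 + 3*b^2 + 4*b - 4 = (b - 2)*(b^3 - 2*b^2 - b + 2) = (b - 2)*(b + 1)*(b^2 - 3*b + 2) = (b - 2)*(b - 1)*(b + 1)*(b - 2)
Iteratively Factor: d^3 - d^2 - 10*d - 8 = (d + 1)*(d^2 - 2*d - 8) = (d + 1)*(d + 2)*(d - 4)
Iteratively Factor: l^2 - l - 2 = (l + 1)*(l - 2)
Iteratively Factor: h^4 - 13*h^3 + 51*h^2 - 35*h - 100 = (h - 5)*(h^3 - 8*h^2 + 11*h + 20) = (h - 5)*(h - 4)*(h^2 - 4*h - 5) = (h - 5)^2*(h - 4)*(h + 1)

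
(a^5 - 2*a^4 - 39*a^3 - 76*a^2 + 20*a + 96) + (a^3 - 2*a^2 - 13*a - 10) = a^5 - 2*a^4 - 38*a^3 - 78*a^2 + 7*a + 86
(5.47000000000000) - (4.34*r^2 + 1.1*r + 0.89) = -4.34*r^2 - 1.1*r + 4.58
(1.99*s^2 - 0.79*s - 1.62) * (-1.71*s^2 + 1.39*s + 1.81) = -3.4029*s^4 + 4.117*s^3 + 5.274*s^2 - 3.6817*s - 2.9322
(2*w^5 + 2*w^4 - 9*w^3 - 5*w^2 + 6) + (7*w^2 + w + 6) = 2*w^5 + 2*w^4 - 9*w^3 + 2*w^2 + w + 12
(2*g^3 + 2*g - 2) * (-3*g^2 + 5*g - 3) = -6*g^5 + 10*g^4 - 12*g^3 + 16*g^2 - 16*g + 6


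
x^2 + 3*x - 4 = (x - 1)*(x + 4)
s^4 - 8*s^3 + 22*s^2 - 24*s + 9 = (s - 3)^2*(s - 1)^2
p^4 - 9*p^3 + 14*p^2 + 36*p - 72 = (p - 6)*(p - 3)*(p - 2)*(p + 2)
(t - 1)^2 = t^2 - 2*t + 1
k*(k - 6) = k^2 - 6*k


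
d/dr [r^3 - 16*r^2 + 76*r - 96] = 3*r^2 - 32*r + 76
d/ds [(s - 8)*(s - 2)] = 2*s - 10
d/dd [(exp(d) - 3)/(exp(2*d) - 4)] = (-2*(exp(d) - 3)*exp(d) + exp(2*d) - 4)*exp(d)/(exp(2*d) - 4)^2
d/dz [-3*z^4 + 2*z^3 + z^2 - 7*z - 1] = -12*z^3 + 6*z^2 + 2*z - 7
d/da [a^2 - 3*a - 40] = 2*a - 3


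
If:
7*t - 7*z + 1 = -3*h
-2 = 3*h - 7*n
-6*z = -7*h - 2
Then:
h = 6*z/7 - 2/7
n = 18*z/49 + 8/49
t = 31*z/49 - 1/49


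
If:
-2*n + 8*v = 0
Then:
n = 4*v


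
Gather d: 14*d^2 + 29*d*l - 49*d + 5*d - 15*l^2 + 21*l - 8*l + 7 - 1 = 14*d^2 + d*(29*l - 44) - 15*l^2 + 13*l + 6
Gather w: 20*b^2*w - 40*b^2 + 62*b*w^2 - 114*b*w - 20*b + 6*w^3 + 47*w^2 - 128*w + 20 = -40*b^2 - 20*b + 6*w^3 + w^2*(62*b + 47) + w*(20*b^2 - 114*b - 128) + 20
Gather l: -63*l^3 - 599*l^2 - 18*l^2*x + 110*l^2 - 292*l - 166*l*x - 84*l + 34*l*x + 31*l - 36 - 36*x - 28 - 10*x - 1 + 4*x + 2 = -63*l^3 + l^2*(-18*x - 489) + l*(-132*x - 345) - 42*x - 63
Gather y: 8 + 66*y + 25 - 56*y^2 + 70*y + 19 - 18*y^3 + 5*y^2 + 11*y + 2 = -18*y^3 - 51*y^2 + 147*y + 54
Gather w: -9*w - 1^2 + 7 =6 - 9*w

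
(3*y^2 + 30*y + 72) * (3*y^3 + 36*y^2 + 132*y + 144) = 9*y^5 + 198*y^4 + 1692*y^3 + 6984*y^2 + 13824*y + 10368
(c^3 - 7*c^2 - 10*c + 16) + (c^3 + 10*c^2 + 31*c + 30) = 2*c^3 + 3*c^2 + 21*c + 46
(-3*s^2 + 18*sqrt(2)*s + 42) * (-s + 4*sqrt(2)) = 3*s^3 - 30*sqrt(2)*s^2 + 102*s + 168*sqrt(2)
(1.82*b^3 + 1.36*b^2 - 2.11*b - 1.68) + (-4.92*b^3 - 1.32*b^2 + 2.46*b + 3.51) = -3.1*b^3 + 0.04*b^2 + 0.35*b + 1.83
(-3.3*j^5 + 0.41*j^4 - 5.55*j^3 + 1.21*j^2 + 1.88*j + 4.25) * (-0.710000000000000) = 2.343*j^5 - 0.2911*j^4 + 3.9405*j^3 - 0.8591*j^2 - 1.3348*j - 3.0175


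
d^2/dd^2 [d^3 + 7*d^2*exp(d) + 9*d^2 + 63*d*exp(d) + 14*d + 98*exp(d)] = 7*d^2*exp(d) + 91*d*exp(d) + 6*d + 238*exp(d) + 18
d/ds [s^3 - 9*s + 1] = 3*s^2 - 9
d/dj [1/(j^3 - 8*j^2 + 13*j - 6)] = (-3*j^2 + 16*j - 13)/(j^3 - 8*j^2 + 13*j - 6)^2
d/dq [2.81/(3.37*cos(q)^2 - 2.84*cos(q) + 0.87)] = (18.9394*cos(q) - 7.9804)*sin(q)/(3.37*cos(q)^2 - 2.84*cos(q) + 0.87)^2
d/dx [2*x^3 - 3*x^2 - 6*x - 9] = 6*x^2 - 6*x - 6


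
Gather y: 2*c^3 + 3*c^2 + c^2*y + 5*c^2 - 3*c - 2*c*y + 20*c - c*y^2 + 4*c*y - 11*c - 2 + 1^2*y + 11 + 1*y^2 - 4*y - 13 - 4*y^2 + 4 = 2*c^3 + 8*c^2 + 6*c + y^2*(-c - 3) + y*(c^2 + 2*c - 3)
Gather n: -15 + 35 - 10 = 10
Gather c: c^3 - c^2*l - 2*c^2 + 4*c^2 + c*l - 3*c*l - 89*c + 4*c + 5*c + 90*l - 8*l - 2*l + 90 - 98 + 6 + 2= c^3 + c^2*(2 - l) + c*(-2*l - 80) + 80*l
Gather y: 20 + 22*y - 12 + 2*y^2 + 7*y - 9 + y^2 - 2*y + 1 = 3*y^2 + 27*y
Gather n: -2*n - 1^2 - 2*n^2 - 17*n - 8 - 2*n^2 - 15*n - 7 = -4*n^2 - 34*n - 16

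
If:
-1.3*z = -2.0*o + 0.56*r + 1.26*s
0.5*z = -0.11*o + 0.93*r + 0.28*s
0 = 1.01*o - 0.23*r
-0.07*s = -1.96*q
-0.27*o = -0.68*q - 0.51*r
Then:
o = 0.00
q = 0.00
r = 0.00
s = 0.00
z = 0.00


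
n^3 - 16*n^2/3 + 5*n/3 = n*(n - 5)*(n - 1/3)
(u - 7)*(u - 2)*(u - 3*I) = u^3 - 9*u^2 - 3*I*u^2 + 14*u + 27*I*u - 42*I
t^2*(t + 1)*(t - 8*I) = t^4 + t^3 - 8*I*t^3 - 8*I*t^2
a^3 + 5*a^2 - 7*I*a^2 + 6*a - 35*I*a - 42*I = (a + 2)*(a + 3)*(a - 7*I)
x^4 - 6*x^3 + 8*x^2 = x^2*(x - 4)*(x - 2)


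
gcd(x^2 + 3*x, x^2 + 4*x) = x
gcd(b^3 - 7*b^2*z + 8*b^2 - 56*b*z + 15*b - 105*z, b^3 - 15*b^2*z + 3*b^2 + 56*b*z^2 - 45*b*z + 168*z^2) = -b^2 + 7*b*z - 3*b + 21*z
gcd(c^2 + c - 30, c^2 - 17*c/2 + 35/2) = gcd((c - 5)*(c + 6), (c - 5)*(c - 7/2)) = c - 5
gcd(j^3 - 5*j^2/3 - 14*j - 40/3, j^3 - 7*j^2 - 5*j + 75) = j - 5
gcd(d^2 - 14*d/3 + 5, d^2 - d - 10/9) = d - 5/3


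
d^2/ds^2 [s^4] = 12*s^2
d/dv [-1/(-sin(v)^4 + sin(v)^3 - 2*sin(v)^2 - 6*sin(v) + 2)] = (-4*sin(v)^3 + 3*sin(v)^2 - 4*sin(v) - 6)*cos(v)/(sin(v)^4 - sin(v)^3 + 2*sin(v)^2 + 6*sin(v) - 2)^2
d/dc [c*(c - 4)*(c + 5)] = 3*c^2 + 2*c - 20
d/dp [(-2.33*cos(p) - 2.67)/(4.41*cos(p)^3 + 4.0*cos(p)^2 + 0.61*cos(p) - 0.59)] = -(20.5506*cos(p)^3 + 44.6441*cos(p)^2 + 21.36*cos(p) + 3.0034)*sin(p)/(4.41*cos(p)^3 + 4.0*cos(p)^2 + 0.61*cos(p) - 0.59)^2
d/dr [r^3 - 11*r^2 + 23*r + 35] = 3*r^2 - 22*r + 23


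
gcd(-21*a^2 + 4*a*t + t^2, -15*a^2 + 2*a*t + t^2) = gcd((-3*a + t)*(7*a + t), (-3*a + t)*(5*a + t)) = -3*a + t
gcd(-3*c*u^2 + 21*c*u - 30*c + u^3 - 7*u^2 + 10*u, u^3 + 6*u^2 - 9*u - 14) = u - 2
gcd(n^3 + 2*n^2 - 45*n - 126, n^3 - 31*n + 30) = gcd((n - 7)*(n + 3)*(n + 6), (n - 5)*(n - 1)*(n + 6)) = n + 6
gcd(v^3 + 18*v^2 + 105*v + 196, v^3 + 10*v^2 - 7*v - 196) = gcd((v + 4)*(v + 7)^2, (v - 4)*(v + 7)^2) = v^2 + 14*v + 49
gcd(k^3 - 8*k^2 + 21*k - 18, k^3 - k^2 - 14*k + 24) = k^2 - 5*k + 6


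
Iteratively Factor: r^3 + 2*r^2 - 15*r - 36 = (r - 4)*(r^2 + 6*r + 9) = (r - 4)*(r + 3)*(r + 3)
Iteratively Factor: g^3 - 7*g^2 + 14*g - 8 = (g - 1)*(g^2 - 6*g + 8) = (g - 2)*(g - 1)*(g - 4)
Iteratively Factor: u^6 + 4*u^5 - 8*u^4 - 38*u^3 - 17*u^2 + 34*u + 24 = (u + 4)*(u^5 - 8*u^3 - 6*u^2 + 7*u + 6) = (u - 3)*(u + 4)*(u^4 + 3*u^3 + u^2 - 3*u - 2) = (u - 3)*(u + 1)*(u + 4)*(u^3 + 2*u^2 - u - 2) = (u - 3)*(u + 1)*(u + 2)*(u + 4)*(u^2 - 1) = (u - 3)*(u - 1)*(u + 1)*(u + 2)*(u + 4)*(u + 1)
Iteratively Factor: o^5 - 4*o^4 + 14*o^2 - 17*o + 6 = (o - 1)*(o^4 - 3*o^3 - 3*o^2 + 11*o - 6) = (o - 1)*(o + 2)*(o^3 - 5*o^2 + 7*o - 3) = (o - 1)^2*(o + 2)*(o^2 - 4*o + 3) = (o - 1)^3*(o + 2)*(o - 3)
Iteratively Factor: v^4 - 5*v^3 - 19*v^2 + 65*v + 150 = (v - 5)*(v^3 - 19*v - 30) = (v - 5)^2*(v^2 + 5*v + 6) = (v - 5)^2*(v + 3)*(v + 2)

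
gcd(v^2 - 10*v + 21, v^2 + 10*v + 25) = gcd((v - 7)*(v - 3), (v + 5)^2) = 1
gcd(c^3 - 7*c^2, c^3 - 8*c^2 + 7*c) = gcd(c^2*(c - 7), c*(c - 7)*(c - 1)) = c^2 - 7*c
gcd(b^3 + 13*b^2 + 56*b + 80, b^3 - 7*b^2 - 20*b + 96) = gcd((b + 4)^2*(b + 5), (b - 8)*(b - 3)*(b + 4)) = b + 4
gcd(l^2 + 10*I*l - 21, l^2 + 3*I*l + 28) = l + 7*I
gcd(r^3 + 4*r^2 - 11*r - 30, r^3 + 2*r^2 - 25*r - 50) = r^2 + 7*r + 10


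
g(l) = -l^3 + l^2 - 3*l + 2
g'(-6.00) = -123.00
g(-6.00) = 272.00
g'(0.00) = -3.00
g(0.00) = 2.00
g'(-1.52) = -12.97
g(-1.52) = 12.38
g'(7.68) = -164.59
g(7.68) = -415.04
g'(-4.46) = -71.59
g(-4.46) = 123.99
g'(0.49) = -2.74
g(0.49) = 0.65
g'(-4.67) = -77.77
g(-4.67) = 139.67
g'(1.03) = -4.12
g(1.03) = -1.12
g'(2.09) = -11.92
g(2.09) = -9.03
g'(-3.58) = -48.61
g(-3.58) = 71.44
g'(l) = -3*l^2 + 2*l - 3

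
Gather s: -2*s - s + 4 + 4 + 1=9 - 3*s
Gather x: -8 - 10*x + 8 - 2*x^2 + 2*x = -2*x^2 - 8*x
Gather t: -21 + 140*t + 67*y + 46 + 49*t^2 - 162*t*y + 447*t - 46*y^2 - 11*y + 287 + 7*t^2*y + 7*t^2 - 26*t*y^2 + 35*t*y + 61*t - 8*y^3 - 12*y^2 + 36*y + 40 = t^2*(7*y + 56) + t*(-26*y^2 - 127*y + 648) - 8*y^3 - 58*y^2 + 92*y + 352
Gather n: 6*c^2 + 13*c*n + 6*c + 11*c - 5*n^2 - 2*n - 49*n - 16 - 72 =6*c^2 + 17*c - 5*n^2 + n*(13*c - 51) - 88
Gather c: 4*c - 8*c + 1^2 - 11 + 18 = 8 - 4*c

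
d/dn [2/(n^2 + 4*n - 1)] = 4*(-n - 2)/(n^2 + 4*n - 1)^2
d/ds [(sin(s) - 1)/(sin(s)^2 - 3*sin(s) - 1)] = (2*sin(s) + cos(s)^2 - 5)*cos(s)/(3*sin(s) + cos(s)^2)^2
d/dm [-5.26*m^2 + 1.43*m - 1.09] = 1.43 - 10.52*m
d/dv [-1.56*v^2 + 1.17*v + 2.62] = 1.17 - 3.12*v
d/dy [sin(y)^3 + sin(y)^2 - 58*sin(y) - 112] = (3*sin(y)^2 + 2*sin(y) - 58)*cos(y)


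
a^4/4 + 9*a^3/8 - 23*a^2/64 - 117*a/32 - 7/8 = (a/4 + 1)*(a - 7/4)*(a + 1/4)*(a + 2)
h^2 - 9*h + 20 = (h - 5)*(h - 4)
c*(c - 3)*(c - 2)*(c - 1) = c^4 - 6*c^3 + 11*c^2 - 6*c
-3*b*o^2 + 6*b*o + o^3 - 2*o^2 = o*(-3*b + o)*(o - 2)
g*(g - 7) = g^2 - 7*g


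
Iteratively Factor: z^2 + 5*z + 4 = (z + 4)*(z + 1)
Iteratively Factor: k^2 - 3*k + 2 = (k - 2)*(k - 1)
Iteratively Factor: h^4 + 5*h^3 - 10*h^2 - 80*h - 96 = (h - 4)*(h^3 + 9*h^2 + 26*h + 24) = (h - 4)*(h + 4)*(h^2 + 5*h + 6) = (h - 4)*(h + 3)*(h + 4)*(h + 2)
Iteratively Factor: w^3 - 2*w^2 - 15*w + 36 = (w - 3)*(w^2 + w - 12) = (w - 3)^2*(w + 4)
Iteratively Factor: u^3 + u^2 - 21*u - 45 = (u - 5)*(u^2 + 6*u + 9) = (u - 5)*(u + 3)*(u + 3)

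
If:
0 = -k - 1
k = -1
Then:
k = -1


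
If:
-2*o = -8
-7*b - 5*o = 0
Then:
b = -20/7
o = 4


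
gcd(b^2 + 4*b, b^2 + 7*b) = b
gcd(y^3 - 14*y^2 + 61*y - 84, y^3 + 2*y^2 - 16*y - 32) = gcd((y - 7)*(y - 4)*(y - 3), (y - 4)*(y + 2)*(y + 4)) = y - 4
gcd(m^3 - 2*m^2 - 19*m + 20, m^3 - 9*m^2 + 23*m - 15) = m^2 - 6*m + 5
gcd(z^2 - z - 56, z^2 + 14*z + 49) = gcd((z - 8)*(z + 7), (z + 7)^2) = z + 7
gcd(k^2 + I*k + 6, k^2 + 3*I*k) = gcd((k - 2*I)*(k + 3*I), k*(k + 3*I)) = k + 3*I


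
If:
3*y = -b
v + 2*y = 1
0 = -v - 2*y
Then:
No Solution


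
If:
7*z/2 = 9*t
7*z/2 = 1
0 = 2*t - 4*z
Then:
No Solution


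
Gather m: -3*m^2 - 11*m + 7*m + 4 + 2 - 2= -3*m^2 - 4*m + 4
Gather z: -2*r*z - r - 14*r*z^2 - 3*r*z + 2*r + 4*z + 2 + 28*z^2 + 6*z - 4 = r + z^2*(28 - 14*r) + z*(10 - 5*r) - 2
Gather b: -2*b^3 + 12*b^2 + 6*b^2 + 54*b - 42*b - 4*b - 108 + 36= -2*b^3 + 18*b^2 + 8*b - 72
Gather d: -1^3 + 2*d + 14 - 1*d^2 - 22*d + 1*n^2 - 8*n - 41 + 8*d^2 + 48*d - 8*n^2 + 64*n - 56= 7*d^2 + 28*d - 7*n^2 + 56*n - 84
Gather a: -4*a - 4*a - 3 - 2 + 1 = -8*a - 4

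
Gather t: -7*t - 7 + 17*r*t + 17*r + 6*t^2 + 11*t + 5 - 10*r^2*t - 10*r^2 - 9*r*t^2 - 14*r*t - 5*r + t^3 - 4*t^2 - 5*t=-10*r^2 + 12*r + t^3 + t^2*(2 - 9*r) + t*(-10*r^2 + 3*r - 1) - 2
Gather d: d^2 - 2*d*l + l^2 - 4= d^2 - 2*d*l + l^2 - 4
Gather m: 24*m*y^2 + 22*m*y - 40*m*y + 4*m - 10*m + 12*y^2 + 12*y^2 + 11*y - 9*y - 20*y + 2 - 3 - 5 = m*(24*y^2 - 18*y - 6) + 24*y^2 - 18*y - 6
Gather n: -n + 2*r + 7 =-n + 2*r + 7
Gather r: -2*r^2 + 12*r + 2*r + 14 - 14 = -2*r^2 + 14*r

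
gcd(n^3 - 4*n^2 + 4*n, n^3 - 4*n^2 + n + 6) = n - 2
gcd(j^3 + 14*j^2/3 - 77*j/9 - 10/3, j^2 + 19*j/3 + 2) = j^2 + 19*j/3 + 2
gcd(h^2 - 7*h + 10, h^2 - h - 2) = h - 2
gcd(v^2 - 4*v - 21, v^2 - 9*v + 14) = v - 7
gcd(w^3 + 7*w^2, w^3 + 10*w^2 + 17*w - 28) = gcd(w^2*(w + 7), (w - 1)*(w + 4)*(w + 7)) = w + 7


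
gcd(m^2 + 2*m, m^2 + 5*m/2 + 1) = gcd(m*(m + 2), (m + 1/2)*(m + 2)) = m + 2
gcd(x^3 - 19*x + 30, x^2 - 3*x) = x - 3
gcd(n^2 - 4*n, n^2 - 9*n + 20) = n - 4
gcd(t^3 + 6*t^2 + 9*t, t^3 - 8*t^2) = t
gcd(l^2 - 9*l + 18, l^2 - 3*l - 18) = l - 6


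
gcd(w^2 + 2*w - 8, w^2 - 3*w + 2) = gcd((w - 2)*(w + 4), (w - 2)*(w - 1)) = w - 2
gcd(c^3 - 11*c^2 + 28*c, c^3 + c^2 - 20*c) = c^2 - 4*c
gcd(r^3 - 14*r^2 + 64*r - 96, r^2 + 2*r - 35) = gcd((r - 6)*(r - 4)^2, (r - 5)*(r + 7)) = 1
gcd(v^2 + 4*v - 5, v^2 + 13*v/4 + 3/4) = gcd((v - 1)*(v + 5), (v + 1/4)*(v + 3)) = 1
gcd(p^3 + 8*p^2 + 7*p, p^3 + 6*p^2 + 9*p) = p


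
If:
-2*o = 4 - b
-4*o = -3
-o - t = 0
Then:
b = 11/2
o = 3/4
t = -3/4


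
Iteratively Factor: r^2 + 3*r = (r)*(r + 3)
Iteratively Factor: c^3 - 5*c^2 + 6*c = (c)*(c^2 - 5*c + 6) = c*(c - 3)*(c - 2)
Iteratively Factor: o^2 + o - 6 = (o + 3)*(o - 2)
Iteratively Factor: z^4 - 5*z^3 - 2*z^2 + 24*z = (z + 2)*(z^3 - 7*z^2 + 12*z) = z*(z + 2)*(z^2 - 7*z + 12) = z*(z - 4)*(z + 2)*(z - 3)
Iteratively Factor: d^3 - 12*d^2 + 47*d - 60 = (d - 4)*(d^2 - 8*d + 15) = (d - 4)*(d - 3)*(d - 5)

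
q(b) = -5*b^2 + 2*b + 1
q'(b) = 2 - 10*b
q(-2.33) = -30.80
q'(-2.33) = 25.30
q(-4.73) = -120.32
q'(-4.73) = 49.30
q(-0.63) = -2.24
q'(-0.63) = 8.30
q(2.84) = -33.65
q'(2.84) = -26.40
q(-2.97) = -49.04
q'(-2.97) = 31.70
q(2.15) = -17.81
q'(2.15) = -19.50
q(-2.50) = -35.25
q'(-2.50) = 27.00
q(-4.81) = -124.30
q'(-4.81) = 50.10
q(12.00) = -695.00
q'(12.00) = -118.00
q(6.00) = -167.00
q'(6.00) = -58.00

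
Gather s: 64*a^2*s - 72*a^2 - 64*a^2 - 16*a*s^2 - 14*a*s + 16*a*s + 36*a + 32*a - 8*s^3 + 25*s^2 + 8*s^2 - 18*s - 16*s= -136*a^2 + 68*a - 8*s^3 + s^2*(33 - 16*a) + s*(64*a^2 + 2*a - 34)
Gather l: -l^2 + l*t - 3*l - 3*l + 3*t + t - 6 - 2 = -l^2 + l*(t - 6) + 4*t - 8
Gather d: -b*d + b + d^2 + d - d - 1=-b*d + b + d^2 - 1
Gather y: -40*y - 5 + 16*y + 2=-24*y - 3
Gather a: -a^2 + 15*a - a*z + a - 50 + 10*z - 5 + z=-a^2 + a*(16 - z) + 11*z - 55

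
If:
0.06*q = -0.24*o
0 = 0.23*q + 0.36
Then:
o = 0.39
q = -1.57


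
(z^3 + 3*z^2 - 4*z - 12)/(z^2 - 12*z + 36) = (z^3 + 3*z^2 - 4*z - 12)/(z^2 - 12*z + 36)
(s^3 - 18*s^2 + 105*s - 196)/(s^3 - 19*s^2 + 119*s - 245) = (s - 4)/(s - 5)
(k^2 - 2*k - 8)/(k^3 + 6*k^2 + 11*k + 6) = (k - 4)/(k^2 + 4*k + 3)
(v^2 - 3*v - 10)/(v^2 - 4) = (v - 5)/(v - 2)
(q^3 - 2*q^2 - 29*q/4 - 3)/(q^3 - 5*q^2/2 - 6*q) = (q + 1/2)/q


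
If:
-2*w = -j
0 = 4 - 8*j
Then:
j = 1/2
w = 1/4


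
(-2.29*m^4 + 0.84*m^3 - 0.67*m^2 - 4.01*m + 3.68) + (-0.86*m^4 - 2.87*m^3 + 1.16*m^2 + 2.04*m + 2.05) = -3.15*m^4 - 2.03*m^3 + 0.49*m^2 - 1.97*m + 5.73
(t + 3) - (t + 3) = 0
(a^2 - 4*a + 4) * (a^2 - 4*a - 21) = a^4 - 8*a^3 - a^2 + 68*a - 84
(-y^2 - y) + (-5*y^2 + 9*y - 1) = -6*y^2 + 8*y - 1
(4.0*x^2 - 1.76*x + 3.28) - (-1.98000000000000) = 4.0*x^2 - 1.76*x + 5.26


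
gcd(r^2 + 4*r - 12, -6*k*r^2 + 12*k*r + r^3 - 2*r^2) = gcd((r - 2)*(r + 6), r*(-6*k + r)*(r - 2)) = r - 2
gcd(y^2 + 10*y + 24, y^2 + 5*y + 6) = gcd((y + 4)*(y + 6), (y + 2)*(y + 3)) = 1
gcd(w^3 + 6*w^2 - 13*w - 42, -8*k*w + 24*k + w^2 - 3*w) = w - 3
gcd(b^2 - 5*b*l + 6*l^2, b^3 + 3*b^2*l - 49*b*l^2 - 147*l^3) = 1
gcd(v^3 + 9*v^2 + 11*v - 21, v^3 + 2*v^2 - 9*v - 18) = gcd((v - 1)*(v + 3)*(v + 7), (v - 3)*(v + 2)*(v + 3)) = v + 3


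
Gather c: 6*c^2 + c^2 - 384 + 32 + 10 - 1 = 7*c^2 - 343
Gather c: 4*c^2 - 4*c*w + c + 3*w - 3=4*c^2 + c*(1 - 4*w) + 3*w - 3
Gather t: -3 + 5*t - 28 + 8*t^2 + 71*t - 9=8*t^2 + 76*t - 40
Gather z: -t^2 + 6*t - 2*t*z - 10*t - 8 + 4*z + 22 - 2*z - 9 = -t^2 - 4*t + z*(2 - 2*t) + 5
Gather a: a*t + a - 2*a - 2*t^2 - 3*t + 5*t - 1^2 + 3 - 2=a*(t - 1) - 2*t^2 + 2*t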